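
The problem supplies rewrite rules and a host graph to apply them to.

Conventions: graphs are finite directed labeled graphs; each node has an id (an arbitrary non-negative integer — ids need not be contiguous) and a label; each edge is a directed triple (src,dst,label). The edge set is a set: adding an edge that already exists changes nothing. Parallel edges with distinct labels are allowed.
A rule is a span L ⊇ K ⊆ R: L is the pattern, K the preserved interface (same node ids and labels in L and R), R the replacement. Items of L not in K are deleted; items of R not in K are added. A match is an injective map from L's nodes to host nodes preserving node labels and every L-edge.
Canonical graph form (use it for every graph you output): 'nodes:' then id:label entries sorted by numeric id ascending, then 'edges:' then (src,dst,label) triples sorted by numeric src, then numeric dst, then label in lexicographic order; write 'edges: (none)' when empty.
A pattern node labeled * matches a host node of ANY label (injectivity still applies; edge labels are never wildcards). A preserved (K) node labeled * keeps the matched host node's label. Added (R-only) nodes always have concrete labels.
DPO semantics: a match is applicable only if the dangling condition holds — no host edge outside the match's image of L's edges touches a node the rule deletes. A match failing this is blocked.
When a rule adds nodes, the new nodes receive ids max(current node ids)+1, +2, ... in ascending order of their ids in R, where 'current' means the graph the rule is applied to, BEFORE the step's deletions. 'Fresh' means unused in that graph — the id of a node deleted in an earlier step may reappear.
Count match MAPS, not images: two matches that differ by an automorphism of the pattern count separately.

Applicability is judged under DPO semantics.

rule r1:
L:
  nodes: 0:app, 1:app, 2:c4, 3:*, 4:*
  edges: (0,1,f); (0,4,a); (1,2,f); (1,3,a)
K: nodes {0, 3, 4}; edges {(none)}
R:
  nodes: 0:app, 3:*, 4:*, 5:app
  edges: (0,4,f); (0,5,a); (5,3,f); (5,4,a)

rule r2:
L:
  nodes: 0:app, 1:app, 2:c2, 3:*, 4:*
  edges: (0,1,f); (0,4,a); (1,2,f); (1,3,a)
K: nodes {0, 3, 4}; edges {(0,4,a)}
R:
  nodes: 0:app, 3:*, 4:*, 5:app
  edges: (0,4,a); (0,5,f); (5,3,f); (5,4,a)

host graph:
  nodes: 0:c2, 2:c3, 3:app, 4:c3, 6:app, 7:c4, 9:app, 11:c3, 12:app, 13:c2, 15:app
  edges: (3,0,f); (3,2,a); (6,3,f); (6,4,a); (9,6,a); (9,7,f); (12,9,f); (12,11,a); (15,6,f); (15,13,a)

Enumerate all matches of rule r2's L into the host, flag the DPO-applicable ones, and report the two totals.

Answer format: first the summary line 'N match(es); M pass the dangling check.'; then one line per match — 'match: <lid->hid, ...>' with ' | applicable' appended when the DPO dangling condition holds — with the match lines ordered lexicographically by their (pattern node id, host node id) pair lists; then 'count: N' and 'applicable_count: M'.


1 match(es); 1 pass the dangling check.
match: 0->6, 1->3, 2->0, 3->2, 4->4 | applicable
count: 1
applicable_count: 1


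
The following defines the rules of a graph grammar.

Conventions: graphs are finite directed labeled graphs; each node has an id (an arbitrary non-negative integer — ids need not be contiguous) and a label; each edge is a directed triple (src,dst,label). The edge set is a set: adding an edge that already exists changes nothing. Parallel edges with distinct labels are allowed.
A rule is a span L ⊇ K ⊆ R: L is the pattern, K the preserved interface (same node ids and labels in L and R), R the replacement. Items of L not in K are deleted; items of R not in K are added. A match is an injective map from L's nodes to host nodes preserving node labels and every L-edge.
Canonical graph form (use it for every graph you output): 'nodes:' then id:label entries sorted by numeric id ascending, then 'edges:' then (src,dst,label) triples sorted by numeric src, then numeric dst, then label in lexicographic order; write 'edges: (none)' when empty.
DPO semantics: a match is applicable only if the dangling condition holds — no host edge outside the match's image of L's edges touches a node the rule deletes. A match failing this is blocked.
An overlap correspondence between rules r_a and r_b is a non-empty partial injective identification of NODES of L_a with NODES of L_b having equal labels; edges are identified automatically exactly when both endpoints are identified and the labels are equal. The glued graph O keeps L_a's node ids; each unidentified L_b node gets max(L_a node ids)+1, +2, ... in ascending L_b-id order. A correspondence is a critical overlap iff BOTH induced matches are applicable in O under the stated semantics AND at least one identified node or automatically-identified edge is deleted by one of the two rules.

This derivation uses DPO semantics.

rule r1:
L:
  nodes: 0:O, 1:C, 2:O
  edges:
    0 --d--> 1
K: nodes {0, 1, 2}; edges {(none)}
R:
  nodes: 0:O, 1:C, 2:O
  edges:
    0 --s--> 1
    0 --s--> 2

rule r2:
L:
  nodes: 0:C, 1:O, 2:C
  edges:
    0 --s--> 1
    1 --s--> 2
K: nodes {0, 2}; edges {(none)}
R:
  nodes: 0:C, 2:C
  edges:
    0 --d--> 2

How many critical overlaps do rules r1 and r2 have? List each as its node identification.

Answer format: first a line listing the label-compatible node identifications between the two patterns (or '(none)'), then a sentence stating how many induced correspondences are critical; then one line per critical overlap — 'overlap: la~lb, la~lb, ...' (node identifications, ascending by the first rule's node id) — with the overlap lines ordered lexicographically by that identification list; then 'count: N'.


label-compatible node identifications between L(r1) and L(r2): 0~1, 1~0, 1~2, 2~1
3 of the induced correspondences are critical overlaps of r1 and r2.
overlap: 1~0, 2~1
overlap: 1~2, 2~1
overlap: 2~1
count: 3


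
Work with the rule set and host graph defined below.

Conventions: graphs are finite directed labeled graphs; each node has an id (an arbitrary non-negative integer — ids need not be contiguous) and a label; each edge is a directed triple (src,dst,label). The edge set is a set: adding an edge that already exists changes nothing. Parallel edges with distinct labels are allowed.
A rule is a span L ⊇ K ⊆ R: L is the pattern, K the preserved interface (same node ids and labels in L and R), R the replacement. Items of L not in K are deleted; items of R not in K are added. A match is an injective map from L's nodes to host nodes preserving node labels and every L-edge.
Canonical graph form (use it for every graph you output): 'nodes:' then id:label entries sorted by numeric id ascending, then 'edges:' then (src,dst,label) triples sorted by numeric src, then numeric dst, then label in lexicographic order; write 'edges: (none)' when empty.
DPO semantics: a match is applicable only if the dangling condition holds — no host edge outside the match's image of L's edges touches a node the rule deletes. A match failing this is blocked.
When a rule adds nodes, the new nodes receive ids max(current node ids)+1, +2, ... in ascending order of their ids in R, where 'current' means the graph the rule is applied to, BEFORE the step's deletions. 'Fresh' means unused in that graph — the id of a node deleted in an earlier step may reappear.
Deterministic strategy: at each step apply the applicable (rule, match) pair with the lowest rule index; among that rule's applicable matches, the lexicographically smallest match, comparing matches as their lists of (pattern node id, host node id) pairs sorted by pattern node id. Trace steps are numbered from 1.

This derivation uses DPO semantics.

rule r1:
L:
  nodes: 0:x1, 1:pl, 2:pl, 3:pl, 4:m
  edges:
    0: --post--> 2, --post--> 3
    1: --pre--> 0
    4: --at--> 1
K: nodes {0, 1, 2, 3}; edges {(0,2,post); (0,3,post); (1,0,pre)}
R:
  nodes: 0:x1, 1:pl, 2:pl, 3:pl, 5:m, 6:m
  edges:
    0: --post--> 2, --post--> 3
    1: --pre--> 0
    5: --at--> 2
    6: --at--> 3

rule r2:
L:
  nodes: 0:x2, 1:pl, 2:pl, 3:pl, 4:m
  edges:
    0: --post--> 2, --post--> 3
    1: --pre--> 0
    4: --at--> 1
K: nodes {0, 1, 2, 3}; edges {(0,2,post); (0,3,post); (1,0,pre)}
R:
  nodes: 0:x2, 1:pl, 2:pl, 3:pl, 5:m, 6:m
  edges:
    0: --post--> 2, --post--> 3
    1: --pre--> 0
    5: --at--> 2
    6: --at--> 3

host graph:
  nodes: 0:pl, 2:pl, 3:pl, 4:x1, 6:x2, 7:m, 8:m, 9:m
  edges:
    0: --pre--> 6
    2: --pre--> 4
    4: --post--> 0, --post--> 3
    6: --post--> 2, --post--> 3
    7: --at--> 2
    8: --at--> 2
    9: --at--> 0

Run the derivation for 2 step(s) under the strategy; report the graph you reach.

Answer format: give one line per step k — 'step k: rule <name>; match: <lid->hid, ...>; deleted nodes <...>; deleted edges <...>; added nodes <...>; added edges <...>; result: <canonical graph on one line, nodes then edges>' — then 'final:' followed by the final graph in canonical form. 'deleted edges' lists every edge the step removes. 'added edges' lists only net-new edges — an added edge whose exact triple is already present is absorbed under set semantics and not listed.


step 1: rule r1; match: 0->4, 1->2, 2->0, 3->3, 4->7; deleted nodes 7; deleted edges (7,2,at); added nodes 10, 11; added edges (10,0,at); (11,3,at); result: nodes: 0:pl, 2:pl, 3:pl, 4:x1, 6:x2, 8:m, 9:m, 10:m, 11:m edges: (0,6,pre); (2,4,pre); (4,0,post); (4,3,post); (6,2,post); (6,3,post); (8,2,at); (9,0,at); (10,0,at); (11,3,at)
step 2: rule r1; match: 0->4, 1->2, 2->0, 3->3, 4->8; deleted nodes 8; deleted edges (8,2,at); added nodes 12, 13; added edges (12,0,at); (13,3,at); result: nodes: 0:pl, 2:pl, 3:pl, 4:x1, 6:x2, 9:m, 10:m, 11:m, 12:m, 13:m edges: (0,6,pre); (2,4,pre); (4,0,post); (4,3,post); (6,2,post); (6,3,post); (9,0,at); (10,0,at); (11,3,at); (12,0,at); (13,3,at)
final:
nodes: 0:pl, 2:pl, 3:pl, 4:x1, 6:x2, 9:m, 10:m, 11:m, 12:m, 13:m
edges: (0,6,pre); (2,4,pre); (4,0,post); (4,3,post); (6,2,post); (6,3,post); (9,0,at); (10,0,at); (11,3,at); (12,0,at); (13,3,at)


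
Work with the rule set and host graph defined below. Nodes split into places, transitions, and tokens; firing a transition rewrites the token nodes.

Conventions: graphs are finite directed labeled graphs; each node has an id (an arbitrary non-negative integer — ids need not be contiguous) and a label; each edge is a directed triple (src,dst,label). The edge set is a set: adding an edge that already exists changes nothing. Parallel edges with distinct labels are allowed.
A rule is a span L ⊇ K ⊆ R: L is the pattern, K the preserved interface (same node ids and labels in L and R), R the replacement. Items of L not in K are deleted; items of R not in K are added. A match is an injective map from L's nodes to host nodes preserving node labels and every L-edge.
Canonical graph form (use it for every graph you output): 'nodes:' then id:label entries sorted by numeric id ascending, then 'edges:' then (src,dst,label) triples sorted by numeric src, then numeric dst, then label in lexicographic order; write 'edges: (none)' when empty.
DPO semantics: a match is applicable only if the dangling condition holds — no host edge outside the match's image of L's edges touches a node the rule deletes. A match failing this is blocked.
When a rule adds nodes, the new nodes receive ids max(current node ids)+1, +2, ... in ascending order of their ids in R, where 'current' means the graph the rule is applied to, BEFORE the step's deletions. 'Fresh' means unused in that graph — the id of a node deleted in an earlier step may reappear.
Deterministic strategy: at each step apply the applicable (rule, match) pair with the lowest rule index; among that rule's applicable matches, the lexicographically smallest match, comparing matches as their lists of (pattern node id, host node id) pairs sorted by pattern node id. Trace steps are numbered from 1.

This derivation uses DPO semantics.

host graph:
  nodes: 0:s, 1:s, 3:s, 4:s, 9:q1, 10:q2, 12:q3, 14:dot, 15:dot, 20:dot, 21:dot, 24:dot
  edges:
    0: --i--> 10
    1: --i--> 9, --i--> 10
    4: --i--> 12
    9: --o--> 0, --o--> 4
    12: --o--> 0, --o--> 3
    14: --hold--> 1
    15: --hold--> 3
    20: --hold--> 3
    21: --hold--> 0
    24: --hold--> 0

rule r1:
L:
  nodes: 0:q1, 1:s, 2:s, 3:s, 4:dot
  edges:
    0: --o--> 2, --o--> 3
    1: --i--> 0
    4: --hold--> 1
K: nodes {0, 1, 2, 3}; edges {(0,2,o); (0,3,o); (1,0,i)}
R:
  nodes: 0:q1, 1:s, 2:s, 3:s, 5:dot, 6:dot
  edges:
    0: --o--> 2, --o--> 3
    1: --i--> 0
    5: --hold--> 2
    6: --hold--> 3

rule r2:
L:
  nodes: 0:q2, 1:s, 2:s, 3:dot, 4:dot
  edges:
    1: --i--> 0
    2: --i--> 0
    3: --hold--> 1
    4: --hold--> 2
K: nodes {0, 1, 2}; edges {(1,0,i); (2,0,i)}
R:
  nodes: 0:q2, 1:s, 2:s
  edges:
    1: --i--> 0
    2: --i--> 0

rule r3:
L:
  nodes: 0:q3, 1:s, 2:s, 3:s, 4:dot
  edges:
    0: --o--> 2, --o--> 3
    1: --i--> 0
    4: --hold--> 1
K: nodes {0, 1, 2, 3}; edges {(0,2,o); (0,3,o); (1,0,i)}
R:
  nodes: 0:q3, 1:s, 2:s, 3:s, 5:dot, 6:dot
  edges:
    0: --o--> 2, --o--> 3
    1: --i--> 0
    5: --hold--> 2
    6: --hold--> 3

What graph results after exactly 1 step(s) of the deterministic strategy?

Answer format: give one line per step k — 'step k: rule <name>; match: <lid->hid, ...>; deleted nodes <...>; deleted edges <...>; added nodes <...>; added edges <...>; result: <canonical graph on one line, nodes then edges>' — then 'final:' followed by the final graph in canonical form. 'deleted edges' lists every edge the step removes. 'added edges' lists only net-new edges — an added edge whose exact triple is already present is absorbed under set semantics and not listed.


step 1: rule r1; match: 0->9, 1->1, 2->0, 3->4, 4->14; deleted nodes 14; deleted edges (14,1,hold); added nodes 25, 26; added edges (25,0,hold); (26,4,hold); result: nodes: 0:s, 1:s, 3:s, 4:s, 9:q1, 10:q2, 12:q3, 15:dot, 20:dot, 21:dot, 24:dot, 25:dot, 26:dot edges: (0,10,i); (1,9,i); (1,10,i); (4,12,i); (9,0,o); (9,4,o); (12,0,o); (12,3,o); (15,3,hold); (20,3,hold); (21,0,hold); (24,0,hold); (25,0,hold); (26,4,hold)
final:
nodes: 0:s, 1:s, 3:s, 4:s, 9:q1, 10:q2, 12:q3, 15:dot, 20:dot, 21:dot, 24:dot, 25:dot, 26:dot
edges: (0,10,i); (1,9,i); (1,10,i); (4,12,i); (9,0,o); (9,4,o); (12,0,o); (12,3,o); (15,3,hold); (20,3,hold); (21,0,hold); (24,0,hold); (25,0,hold); (26,4,hold)


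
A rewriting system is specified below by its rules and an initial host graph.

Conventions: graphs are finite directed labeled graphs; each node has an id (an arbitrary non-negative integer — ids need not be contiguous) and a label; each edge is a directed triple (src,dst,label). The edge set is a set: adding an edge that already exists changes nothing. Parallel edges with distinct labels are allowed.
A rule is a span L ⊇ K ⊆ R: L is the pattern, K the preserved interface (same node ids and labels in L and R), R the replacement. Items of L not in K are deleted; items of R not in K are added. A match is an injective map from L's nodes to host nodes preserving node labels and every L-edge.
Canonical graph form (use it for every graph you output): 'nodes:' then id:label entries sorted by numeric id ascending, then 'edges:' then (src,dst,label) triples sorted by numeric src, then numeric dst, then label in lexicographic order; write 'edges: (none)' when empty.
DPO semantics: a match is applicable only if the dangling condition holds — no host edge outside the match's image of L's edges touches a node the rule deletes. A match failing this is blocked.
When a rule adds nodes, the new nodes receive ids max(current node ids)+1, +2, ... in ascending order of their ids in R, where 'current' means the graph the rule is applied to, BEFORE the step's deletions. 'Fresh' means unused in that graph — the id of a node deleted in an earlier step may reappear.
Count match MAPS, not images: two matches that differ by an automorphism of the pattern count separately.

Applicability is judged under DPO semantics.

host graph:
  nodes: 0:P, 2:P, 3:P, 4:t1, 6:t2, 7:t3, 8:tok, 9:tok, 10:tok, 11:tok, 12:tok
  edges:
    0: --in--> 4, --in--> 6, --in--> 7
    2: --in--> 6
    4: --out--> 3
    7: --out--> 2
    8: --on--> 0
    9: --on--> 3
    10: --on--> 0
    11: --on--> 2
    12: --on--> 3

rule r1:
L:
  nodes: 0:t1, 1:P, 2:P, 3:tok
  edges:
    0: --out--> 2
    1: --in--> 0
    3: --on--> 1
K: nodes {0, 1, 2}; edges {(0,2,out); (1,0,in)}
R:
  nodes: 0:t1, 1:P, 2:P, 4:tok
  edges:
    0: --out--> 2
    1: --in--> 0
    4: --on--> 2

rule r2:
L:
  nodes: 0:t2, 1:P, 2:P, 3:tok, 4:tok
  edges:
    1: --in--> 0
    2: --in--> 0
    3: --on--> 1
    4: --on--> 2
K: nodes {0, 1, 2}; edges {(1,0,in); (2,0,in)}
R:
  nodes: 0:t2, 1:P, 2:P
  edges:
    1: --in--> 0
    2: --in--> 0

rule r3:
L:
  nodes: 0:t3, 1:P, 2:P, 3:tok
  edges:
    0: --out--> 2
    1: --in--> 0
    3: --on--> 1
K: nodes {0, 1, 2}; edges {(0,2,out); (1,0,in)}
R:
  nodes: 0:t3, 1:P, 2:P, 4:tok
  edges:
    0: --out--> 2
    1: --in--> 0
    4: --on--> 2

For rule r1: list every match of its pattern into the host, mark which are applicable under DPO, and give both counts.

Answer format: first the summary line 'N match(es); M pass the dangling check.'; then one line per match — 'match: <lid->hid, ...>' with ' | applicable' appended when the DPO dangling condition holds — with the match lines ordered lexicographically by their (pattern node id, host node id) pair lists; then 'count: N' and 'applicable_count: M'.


2 match(es); 2 pass the dangling check.
match: 0->4, 1->0, 2->3, 3->8 | applicable
match: 0->4, 1->0, 2->3, 3->10 | applicable
count: 2
applicable_count: 2


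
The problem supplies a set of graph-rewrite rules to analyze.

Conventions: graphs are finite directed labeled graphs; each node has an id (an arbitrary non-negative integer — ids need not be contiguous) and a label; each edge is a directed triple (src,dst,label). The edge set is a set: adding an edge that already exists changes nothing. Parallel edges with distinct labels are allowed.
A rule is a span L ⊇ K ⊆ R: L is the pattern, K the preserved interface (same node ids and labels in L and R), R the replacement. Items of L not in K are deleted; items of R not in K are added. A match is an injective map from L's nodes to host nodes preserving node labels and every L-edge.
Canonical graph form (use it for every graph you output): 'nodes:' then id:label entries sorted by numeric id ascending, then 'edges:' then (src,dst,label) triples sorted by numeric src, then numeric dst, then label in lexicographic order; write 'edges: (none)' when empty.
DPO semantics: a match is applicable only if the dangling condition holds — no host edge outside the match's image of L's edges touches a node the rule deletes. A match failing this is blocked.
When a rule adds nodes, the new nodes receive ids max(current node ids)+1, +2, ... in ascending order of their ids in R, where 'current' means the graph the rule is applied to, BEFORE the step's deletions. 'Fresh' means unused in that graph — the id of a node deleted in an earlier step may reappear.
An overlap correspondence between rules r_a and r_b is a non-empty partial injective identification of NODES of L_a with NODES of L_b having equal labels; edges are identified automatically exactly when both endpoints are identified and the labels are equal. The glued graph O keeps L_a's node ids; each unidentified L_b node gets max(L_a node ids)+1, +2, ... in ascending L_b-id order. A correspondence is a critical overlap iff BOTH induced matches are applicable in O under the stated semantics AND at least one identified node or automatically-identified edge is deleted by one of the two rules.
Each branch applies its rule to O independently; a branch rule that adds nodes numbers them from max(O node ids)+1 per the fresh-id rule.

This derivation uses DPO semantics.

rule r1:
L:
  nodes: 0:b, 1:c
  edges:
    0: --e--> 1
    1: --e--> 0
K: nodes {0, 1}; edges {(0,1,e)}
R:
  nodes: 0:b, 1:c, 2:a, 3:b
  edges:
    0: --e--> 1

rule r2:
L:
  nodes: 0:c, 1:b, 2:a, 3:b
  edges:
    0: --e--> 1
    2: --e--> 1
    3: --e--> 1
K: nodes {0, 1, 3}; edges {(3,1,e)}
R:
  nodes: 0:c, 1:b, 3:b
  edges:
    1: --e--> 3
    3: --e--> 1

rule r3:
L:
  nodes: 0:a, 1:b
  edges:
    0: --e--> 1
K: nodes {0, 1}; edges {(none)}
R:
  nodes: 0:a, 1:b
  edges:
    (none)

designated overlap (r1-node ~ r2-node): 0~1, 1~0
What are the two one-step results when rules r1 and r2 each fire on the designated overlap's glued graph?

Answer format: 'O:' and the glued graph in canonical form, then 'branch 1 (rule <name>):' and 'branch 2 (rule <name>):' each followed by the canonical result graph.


O:
nodes: 0:b, 1:c, 2:a, 3:b
edges: (0,1,e); (1,0,e); (2,0,e); (3,0,e)
branch 1 (rule r1):
nodes: 0:b, 1:c, 2:a, 3:b, 4:a, 5:b
edges: (0,1,e); (2,0,e); (3,0,e)
branch 2 (rule r2):
nodes: 0:b, 1:c, 3:b
edges: (0,1,e); (0,3,e); (3,0,e)


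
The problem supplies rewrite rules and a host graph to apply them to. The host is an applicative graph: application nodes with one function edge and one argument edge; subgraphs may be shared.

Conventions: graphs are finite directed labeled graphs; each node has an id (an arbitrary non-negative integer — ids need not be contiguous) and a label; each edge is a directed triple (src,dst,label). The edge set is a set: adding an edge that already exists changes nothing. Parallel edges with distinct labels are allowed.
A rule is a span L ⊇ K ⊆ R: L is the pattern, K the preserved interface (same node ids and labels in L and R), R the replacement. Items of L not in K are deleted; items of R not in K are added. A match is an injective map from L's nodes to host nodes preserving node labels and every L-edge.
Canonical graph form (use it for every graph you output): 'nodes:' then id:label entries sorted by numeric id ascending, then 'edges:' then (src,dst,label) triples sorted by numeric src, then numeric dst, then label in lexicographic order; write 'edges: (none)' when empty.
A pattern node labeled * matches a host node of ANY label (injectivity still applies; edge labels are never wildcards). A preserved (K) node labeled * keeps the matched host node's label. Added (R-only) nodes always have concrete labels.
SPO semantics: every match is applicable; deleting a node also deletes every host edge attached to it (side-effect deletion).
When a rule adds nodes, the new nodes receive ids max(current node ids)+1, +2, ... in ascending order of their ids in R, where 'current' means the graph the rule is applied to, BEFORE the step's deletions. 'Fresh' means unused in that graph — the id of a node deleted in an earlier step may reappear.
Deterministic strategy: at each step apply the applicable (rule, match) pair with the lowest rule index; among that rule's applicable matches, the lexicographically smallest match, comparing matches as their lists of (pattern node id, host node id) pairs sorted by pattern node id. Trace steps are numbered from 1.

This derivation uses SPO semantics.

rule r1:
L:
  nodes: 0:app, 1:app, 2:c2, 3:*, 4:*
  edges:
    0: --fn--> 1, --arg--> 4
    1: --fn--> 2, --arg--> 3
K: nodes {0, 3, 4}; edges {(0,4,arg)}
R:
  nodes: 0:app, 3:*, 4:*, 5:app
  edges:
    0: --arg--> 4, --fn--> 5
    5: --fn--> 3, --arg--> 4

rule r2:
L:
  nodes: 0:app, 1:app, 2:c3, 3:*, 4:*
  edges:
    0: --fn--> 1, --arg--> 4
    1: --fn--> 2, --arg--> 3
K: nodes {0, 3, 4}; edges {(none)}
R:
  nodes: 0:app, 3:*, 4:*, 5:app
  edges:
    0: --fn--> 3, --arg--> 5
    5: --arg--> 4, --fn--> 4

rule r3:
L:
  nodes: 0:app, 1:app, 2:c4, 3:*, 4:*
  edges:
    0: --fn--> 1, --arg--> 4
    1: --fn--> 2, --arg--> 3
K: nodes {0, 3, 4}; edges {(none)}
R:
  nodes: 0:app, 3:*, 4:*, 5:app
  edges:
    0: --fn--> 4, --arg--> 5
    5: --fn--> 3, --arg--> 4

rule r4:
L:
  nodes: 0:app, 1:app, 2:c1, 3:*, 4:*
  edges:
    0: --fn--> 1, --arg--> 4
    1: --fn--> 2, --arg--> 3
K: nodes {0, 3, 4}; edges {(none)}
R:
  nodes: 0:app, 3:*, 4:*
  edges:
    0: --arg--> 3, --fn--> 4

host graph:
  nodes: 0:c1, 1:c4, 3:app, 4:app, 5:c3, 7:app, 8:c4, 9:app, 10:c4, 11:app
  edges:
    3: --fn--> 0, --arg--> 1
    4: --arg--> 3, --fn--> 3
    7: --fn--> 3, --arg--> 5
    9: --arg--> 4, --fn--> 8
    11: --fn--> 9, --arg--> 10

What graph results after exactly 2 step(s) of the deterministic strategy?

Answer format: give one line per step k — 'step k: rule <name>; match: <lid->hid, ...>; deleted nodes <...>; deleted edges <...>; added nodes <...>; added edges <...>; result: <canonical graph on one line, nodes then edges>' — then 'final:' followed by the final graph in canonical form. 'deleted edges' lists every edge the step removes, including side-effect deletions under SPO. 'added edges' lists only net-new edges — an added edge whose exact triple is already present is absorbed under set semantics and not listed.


step 1: rule r3; match: 0->11, 1->9, 2->8, 3->4, 4->10; deleted nodes 8, 9; deleted edges (9,4,arg); (9,8,fn); (11,9,fn); (11,10,arg); added nodes 12; added edges (11,10,fn); (11,12,arg); (12,4,fn); (12,10,arg); result: nodes: 0:c1, 1:c4, 3:app, 4:app, 5:c3, 7:app, 10:c4, 11:app, 12:app edges: (3,0,fn); (3,1,arg); (4,3,arg); (4,3,fn); (7,3,fn); (7,5,arg); (11,10,fn); (11,12,arg); (12,4,fn); (12,10,arg)
step 2: rule r4; match: 0->7, 1->3, 2->0, 3->1, 4->5; deleted nodes 0, 3; deleted edges (3,0,fn); (3,1,arg); (4,3,arg); (4,3,fn); (7,3,fn); (7,5,arg); added nodes (none); added edges (7,1,arg); (7,5,fn); result: nodes: 1:c4, 4:app, 5:c3, 7:app, 10:c4, 11:app, 12:app edges: (7,1,arg); (7,5,fn); (11,10,fn); (11,12,arg); (12,4,fn); (12,10,arg)
final:
nodes: 1:c4, 4:app, 5:c3, 7:app, 10:c4, 11:app, 12:app
edges: (7,1,arg); (7,5,fn); (11,10,fn); (11,12,arg); (12,4,fn); (12,10,arg)


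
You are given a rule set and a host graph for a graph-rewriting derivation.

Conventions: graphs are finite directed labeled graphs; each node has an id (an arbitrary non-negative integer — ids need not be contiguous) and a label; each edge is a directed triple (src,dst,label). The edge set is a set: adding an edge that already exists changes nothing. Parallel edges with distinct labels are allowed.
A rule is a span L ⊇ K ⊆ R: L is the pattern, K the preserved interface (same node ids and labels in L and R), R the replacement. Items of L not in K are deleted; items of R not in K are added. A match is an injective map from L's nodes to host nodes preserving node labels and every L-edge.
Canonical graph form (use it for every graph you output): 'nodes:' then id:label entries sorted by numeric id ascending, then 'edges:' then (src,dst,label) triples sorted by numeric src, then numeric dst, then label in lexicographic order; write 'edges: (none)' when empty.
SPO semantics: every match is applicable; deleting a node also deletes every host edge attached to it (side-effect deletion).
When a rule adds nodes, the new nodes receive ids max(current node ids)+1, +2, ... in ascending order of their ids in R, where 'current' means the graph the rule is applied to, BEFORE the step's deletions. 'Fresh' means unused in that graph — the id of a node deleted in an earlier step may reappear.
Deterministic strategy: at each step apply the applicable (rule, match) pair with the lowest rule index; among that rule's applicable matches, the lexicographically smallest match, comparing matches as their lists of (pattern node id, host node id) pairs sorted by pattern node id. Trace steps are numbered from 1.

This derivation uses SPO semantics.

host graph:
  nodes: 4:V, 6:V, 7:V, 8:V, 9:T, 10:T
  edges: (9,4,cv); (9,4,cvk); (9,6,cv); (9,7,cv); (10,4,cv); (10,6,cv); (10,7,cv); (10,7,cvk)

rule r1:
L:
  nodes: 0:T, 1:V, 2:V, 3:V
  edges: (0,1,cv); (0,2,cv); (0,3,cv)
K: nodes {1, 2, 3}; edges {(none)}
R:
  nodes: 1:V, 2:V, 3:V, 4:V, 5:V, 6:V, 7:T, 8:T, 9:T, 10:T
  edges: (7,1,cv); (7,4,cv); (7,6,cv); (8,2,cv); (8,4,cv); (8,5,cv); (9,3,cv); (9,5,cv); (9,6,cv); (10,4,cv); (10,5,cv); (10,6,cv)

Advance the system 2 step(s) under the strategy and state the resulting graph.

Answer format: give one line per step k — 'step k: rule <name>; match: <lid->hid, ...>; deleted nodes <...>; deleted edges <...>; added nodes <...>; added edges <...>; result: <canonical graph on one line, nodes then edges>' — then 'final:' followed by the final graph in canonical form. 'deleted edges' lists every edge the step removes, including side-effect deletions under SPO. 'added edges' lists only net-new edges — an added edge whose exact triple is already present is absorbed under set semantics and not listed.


step 1: rule r1; match: 0->9, 1->4, 2->6, 3->7; deleted nodes 9; deleted edges (9,4,cv); (9,4,cvk); (9,6,cv); (9,7,cv); added nodes 11, 12, 13, 14, 15, 16, 17; added edges (14,4,cv); (14,11,cv); (14,13,cv); (15,6,cv); (15,11,cv); (15,12,cv); (16,7,cv); (16,12,cv); (16,13,cv); (17,11,cv); (17,12,cv); (17,13,cv); result: nodes: 4:V, 6:V, 7:V, 8:V, 10:T, 11:V, 12:V, 13:V, 14:T, 15:T, 16:T, 17:T edges: (10,4,cv); (10,6,cv); (10,7,cv); (10,7,cvk); (14,4,cv); (14,11,cv); (14,13,cv); (15,6,cv); (15,11,cv); (15,12,cv); (16,7,cv); (16,12,cv); (16,13,cv); (17,11,cv); (17,12,cv); (17,13,cv)
step 2: rule r1; match: 0->10, 1->4, 2->6, 3->7; deleted nodes 10; deleted edges (10,4,cv); (10,6,cv); (10,7,cv); (10,7,cvk); added nodes 18, 19, 20, 21, 22, 23, 24; added edges (21,4,cv); (21,18,cv); (21,20,cv); (22,6,cv); (22,18,cv); (22,19,cv); (23,7,cv); (23,19,cv); (23,20,cv); (24,18,cv); (24,19,cv); (24,20,cv); result: nodes: 4:V, 6:V, 7:V, 8:V, 11:V, 12:V, 13:V, 14:T, 15:T, 16:T, 17:T, 18:V, 19:V, 20:V, 21:T, 22:T, 23:T, 24:T edges: (14,4,cv); (14,11,cv); (14,13,cv); (15,6,cv); (15,11,cv); (15,12,cv); (16,7,cv); (16,12,cv); (16,13,cv); (17,11,cv); (17,12,cv); (17,13,cv); (21,4,cv); (21,18,cv); (21,20,cv); (22,6,cv); (22,18,cv); (22,19,cv); (23,7,cv); (23,19,cv); (23,20,cv); (24,18,cv); (24,19,cv); (24,20,cv)
final:
nodes: 4:V, 6:V, 7:V, 8:V, 11:V, 12:V, 13:V, 14:T, 15:T, 16:T, 17:T, 18:V, 19:V, 20:V, 21:T, 22:T, 23:T, 24:T
edges: (14,4,cv); (14,11,cv); (14,13,cv); (15,6,cv); (15,11,cv); (15,12,cv); (16,7,cv); (16,12,cv); (16,13,cv); (17,11,cv); (17,12,cv); (17,13,cv); (21,4,cv); (21,18,cv); (21,20,cv); (22,6,cv); (22,18,cv); (22,19,cv); (23,7,cv); (23,19,cv); (23,20,cv); (24,18,cv); (24,19,cv); (24,20,cv)


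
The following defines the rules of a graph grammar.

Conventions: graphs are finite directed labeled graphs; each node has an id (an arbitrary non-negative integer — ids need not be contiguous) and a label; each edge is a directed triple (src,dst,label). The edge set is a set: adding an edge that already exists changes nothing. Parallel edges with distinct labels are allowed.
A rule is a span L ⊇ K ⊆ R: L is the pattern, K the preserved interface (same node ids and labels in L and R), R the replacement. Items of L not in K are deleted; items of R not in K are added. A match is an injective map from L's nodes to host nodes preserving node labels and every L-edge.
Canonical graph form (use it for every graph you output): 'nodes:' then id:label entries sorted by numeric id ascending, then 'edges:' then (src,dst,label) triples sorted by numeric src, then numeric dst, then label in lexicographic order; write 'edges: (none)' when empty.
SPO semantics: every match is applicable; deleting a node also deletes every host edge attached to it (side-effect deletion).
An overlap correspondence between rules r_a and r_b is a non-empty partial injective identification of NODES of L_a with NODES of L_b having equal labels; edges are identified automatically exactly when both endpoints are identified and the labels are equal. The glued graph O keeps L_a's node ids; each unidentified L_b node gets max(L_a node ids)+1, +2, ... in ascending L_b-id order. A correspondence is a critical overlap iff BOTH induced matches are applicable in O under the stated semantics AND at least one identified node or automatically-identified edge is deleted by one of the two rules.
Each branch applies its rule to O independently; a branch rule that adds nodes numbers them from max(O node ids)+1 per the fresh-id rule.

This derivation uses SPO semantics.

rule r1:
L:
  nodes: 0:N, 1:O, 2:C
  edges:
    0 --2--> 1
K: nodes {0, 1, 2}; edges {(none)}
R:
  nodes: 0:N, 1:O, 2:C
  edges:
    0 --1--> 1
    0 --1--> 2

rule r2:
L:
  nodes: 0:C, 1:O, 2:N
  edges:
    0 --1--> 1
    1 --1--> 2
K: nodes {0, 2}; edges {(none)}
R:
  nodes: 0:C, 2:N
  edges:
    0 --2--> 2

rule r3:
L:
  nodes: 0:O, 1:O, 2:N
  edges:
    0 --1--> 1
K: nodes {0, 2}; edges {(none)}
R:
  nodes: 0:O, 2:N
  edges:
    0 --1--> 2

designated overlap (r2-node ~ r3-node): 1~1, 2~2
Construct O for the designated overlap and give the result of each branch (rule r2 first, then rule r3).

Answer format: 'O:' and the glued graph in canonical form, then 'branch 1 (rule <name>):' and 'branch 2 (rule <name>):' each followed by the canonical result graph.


O:
nodes: 0:C, 1:O, 2:N, 3:O
edges: (0,1,1); (1,2,1); (3,1,1)
branch 1 (rule r2):
nodes: 0:C, 2:N, 3:O
edges: (0,2,2)
branch 2 (rule r3):
nodes: 0:C, 2:N, 3:O
edges: (3,2,1)


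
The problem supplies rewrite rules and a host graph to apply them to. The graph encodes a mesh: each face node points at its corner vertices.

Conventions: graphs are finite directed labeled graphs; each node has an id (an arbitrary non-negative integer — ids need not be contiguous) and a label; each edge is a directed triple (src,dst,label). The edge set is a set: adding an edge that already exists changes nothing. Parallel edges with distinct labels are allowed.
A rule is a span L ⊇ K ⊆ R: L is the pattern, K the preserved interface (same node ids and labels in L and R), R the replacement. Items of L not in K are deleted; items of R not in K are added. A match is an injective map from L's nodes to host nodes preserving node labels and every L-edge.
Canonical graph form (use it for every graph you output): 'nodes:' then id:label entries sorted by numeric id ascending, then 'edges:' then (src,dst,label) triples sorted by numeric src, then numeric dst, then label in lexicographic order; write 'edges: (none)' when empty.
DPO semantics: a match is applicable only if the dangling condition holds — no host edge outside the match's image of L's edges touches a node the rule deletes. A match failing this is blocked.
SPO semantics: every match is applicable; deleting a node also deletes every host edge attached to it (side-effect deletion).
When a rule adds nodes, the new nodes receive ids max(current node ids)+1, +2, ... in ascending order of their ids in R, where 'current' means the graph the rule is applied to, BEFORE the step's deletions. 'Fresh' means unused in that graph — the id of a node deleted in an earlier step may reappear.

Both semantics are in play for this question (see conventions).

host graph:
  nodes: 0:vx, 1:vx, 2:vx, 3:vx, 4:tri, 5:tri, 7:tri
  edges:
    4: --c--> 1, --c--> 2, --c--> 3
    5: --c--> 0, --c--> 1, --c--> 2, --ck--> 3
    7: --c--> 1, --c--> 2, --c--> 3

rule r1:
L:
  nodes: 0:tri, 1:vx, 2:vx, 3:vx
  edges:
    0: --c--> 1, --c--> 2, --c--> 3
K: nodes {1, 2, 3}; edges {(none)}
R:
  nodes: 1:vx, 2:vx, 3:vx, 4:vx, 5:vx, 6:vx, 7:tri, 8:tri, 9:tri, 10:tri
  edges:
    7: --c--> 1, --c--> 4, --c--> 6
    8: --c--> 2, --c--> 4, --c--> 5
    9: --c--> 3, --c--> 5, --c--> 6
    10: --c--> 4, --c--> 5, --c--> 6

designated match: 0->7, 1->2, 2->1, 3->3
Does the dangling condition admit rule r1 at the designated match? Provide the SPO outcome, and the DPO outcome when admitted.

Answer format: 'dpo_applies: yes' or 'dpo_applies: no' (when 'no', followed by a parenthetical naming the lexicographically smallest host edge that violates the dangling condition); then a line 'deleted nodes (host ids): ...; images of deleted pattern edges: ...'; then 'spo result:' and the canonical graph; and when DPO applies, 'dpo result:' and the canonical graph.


dpo_applies: yes
deleted nodes (host ids): 7; images of deleted pattern edges: (7,1,c); (7,2,c); (7,3,c)
spo result:
nodes: 0:vx, 1:vx, 2:vx, 3:vx, 4:tri, 5:tri, 8:vx, 9:vx, 10:vx, 11:tri, 12:tri, 13:tri, 14:tri
edges: (4,1,c); (4,2,c); (4,3,c); (5,0,c); (5,1,c); (5,2,c); (5,3,ck); (11,2,c); (11,8,c); (11,10,c); (12,1,c); (12,8,c); (12,9,c); (13,3,c); (13,9,c); (13,10,c); (14,8,c); (14,9,c); (14,10,c)
dpo result:
nodes: 0:vx, 1:vx, 2:vx, 3:vx, 4:tri, 5:tri, 8:vx, 9:vx, 10:vx, 11:tri, 12:tri, 13:tri, 14:tri
edges: (4,1,c); (4,2,c); (4,3,c); (5,0,c); (5,1,c); (5,2,c); (5,3,ck); (11,2,c); (11,8,c); (11,10,c); (12,1,c); (12,8,c); (12,9,c); (13,3,c); (13,9,c); (13,10,c); (14,8,c); (14,9,c); (14,10,c)


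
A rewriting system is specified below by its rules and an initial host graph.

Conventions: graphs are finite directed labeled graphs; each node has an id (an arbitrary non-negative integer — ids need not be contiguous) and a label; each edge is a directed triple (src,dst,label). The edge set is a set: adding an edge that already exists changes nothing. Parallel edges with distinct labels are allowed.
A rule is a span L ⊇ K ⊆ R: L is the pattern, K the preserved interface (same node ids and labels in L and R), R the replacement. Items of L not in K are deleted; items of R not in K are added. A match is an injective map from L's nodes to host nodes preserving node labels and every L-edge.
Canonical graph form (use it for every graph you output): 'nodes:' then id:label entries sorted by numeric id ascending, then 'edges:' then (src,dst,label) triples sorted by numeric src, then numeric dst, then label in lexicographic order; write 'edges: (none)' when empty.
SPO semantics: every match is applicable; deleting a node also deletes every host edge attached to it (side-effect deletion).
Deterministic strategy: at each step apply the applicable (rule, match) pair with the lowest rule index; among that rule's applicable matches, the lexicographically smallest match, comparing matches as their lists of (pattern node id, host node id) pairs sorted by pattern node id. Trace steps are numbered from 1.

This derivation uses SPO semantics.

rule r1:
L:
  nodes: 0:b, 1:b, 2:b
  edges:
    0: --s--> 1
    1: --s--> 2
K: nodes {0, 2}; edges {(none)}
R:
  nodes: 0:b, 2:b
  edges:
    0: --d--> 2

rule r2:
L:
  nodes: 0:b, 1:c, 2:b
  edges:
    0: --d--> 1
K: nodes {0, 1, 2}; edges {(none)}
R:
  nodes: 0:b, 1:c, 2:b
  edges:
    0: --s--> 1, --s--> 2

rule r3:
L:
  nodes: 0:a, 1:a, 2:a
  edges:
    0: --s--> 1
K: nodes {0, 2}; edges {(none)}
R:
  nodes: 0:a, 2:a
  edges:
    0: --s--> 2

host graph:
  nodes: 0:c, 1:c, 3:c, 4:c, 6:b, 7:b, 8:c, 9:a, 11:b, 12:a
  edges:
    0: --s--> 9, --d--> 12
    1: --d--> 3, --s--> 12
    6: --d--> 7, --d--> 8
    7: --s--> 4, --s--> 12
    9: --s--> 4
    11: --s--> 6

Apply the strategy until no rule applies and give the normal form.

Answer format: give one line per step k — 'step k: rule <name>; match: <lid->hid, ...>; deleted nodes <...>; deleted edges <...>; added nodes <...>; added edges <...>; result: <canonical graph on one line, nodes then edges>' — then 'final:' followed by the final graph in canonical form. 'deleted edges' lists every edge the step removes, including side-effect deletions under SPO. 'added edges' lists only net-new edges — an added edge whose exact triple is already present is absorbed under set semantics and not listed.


step 1: rule r2; match: 0->6, 1->8, 2->7; deleted nodes (none); deleted edges (6,8,d); added nodes (none); added edges (6,7,s); (6,8,s); result: nodes: 0:c, 1:c, 3:c, 4:c, 6:b, 7:b, 8:c, 9:a, 11:b, 12:a edges: (0,9,s); (0,12,d); (1,3,d); (1,12,s); (6,7,d); (6,7,s); (6,8,s); (7,4,s); (7,12,s); (9,4,s); (11,6,s)
step 2: rule r1; match: 0->11, 1->6, 2->7; deleted nodes 6; deleted edges (6,7,d); (6,7,s); (6,8,s); (11,6,s); added nodes (none); added edges (11,7,d); result: nodes: 0:c, 1:c, 3:c, 4:c, 7:b, 8:c, 9:a, 11:b, 12:a edges: (0,9,s); (0,12,d); (1,3,d); (1,12,s); (7,4,s); (7,12,s); (9,4,s); (11,7,d)
final:
nodes: 0:c, 1:c, 3:c, 4:c, 7:b, 8:c, 9:a, 11:b, 12:a
edges: (0,9,s); (0,12,d); (1,3,d); (1,12,s); (7,4,s); (7,12,s); (9,4,s); (11,7,d)


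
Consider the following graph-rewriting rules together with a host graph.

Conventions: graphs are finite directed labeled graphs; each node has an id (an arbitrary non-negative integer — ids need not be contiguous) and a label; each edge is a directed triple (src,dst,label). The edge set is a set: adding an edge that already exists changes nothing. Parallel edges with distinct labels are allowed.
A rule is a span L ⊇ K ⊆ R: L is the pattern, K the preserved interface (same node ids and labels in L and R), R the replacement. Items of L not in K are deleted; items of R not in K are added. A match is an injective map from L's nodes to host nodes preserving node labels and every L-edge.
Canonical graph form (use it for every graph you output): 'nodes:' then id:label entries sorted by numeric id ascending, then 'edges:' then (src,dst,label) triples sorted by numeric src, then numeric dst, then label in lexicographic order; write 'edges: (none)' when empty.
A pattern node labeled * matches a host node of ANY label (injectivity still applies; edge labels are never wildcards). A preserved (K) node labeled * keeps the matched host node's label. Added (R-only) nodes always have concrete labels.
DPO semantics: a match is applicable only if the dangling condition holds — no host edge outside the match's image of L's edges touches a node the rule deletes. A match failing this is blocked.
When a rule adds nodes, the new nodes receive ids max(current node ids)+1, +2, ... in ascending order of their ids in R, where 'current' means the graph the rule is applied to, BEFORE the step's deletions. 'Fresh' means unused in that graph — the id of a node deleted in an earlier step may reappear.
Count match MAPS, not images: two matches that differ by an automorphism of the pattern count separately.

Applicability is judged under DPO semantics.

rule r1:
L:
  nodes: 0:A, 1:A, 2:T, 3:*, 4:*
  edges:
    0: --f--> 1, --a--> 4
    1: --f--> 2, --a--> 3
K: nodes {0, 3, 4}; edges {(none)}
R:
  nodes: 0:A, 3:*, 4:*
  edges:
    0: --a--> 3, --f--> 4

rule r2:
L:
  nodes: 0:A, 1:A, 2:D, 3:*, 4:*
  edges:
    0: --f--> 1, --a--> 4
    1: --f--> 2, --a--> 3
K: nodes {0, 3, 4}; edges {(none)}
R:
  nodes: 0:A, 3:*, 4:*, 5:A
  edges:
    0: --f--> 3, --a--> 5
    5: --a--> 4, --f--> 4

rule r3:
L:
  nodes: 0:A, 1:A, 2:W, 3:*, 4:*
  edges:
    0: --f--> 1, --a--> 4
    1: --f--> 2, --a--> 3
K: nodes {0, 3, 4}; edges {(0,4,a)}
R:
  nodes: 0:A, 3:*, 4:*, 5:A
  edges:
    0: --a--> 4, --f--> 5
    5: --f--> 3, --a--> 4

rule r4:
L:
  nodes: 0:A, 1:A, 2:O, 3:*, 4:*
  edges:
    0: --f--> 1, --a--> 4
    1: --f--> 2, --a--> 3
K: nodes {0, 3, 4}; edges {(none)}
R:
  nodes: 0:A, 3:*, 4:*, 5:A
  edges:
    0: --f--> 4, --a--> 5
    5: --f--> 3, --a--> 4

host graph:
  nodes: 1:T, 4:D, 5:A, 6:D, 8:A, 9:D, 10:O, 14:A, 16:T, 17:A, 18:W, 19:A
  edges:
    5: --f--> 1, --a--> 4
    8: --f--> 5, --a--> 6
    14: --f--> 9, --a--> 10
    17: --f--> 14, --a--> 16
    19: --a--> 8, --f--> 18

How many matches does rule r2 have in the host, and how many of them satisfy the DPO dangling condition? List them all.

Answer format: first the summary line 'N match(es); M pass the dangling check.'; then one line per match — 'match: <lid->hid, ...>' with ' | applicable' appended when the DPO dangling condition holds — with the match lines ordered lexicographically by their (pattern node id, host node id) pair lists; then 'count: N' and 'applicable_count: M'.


1 match(es); 1 pass the dangling check.
match: 0->17, 1->14, 2->9, 3->10, 4->16 | applicable
count: 1
applicable_count: 1
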